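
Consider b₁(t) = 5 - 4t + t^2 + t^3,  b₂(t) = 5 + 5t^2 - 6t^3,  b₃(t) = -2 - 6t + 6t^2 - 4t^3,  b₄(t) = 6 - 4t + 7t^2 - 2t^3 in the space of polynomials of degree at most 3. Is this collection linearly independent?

Write each element as a coordinate vector in ℝ⁴ using {1, t, …, t^3}.
Place the vectors as rows of a 4×4 matrix and reduce to echelon form.
The reduction yields 4 nonzero rows, so the rank is 4.
Since rank = 4 (the number of vectors), the set is linearly independent.

linearly independent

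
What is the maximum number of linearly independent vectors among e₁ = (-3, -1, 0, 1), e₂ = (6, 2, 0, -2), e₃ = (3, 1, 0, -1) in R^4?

Put the 4×3 matrix [e₁|e₂|e₃] into echelon form.
The echelon form has 1 nonzero row, so the rank is 1.

1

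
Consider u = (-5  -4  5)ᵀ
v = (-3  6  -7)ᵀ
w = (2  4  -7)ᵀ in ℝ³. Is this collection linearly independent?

linearly independent

Place the vectors as rows of a 3×3 matrix and reduce to echelon form.
The reduction yields 3 nonzero rows, so the rank is 3.
Since rank = 3 (the number of vectors), the set is linearly independent.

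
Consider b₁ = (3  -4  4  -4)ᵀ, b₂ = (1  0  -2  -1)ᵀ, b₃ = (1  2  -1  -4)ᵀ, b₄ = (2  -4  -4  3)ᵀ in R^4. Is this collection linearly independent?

Form the 4×4 matrix with these as columns; its determinant is 4.
A nonzero determinant means the columns are linearly independent.

linearly independent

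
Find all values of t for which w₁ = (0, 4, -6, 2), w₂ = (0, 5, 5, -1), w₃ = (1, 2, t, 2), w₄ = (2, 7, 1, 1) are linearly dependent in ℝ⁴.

The vectors are dependent exactly when the determinant of the matrix with rows w₁, w₂, w₃, w₄ vanishes.
The determinant works out to -28*t - 148.
Setting this to zero gives t = -37/7.

t = -37/7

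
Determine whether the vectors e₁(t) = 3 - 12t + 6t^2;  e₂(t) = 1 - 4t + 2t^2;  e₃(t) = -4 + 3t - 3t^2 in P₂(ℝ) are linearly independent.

Take coordinates with respect to the standard basis {1, t, t^2}.
One vector is a scalar multiple of another, so the set is dependent.

linearly dependent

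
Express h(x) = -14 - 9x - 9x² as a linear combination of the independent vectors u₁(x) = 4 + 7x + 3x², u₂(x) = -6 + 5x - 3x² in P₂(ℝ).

h = -2u₁ + u₂

Work in coordinates with respect to the standard basis {1, x, x²}.
Write h = c₁u₁ + c₂u₂ and equate components.
Back-substitution yields (c₁, c₂) = (-2, 1).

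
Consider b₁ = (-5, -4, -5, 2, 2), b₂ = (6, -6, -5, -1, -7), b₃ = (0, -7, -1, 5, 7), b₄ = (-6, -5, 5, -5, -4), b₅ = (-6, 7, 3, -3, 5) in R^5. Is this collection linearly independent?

linearly independent

Row-reduce the matrix whose columns are b₁, b₂, b₃, b₄, b₅.
The reduction yields 5 nonzero rows, so the rank is 5.
Since rank = 5 (the number of vectors), the set is linearly independent.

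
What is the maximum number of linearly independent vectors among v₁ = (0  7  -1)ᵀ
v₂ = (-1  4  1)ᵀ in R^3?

2

Apply Gaussian elimination to the matrix whose rows are v₁, v₂.
Exactly 2 pivots survive; hence the rank is 2.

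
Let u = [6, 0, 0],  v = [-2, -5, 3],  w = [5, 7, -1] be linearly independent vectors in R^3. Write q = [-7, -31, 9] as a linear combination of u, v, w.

Write q = a₁u + … + a₃w and equate components.
The system has the unique solution (a₁, a₂, a₃) = (2, 2, -3).

q = 2u + 2v - 3w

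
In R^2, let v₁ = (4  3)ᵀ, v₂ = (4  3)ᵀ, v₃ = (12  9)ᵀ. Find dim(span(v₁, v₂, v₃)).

Form the matrix with v₁, v₂, v₃ as columns and reduce.
Reduction leaves 1 leading entry, giving rank 1.
(With 3 elements in a 2-dimensional space the rank is at most 2.)

1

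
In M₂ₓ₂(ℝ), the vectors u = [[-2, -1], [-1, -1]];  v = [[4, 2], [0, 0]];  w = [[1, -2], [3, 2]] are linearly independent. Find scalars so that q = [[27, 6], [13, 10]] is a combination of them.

Take coordinate vectors relative to {E₁₁, E₁₂, E₂₁, E₂₂}.
Solve the system with u, v, w as columns and q as the right-hand side.
Back-substitution yields (a₁, a₂, a₃) = (-4, 4, 3).

q = -4u + 4v + 3w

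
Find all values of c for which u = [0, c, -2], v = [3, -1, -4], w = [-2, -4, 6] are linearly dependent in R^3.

c = 14/5

The set is linearly dependent precisely when det[u; v; w] = 0.
Expanding, det = 28 - 10*c.
Solving 28 - 10*c = 0 yields c = 14/5.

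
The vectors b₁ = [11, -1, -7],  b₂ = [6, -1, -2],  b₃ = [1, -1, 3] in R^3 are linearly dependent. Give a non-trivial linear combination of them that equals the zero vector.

b₁ - 2b₂ + b₃ = 0

Solve the homogeneous system with b₁, b₂, b₃ as columns by row-reducing the coefficient matrix.
A generator of the null space is (1, -2, 1).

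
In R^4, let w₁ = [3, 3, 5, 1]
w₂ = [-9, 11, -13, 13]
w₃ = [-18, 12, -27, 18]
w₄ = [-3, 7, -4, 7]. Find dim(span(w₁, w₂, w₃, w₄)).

Row-reduce the 4×4 matrix with these as rows.
Reduction leaves 2 leading entries, giving rank 2.

2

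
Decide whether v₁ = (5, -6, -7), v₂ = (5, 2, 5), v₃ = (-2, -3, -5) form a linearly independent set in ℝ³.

linearly independent

The matrix [v₁|v₂|v₃] has determinant 12.
A nonzero determinant means the columns are linearly independent.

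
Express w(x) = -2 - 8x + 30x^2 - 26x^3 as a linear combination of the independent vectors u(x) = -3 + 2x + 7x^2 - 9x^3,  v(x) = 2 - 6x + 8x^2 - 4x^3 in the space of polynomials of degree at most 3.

Take coordinate vectors relative to {1, x, …, x^3}.
Solve the system with u, v as columns and w as the right-hand side.
The system has the unique solution (α₁, α₂) = (2, 2).

w = 2u + 2v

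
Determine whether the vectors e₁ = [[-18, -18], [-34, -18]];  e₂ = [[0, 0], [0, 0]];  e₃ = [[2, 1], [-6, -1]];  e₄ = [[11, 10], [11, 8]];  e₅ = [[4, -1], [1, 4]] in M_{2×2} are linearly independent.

linearly dependent

Take coordinates with respect to the standard basis {E₁₁, E₁₂, E₂₁, E₂₂}.
There are 5 vectors in a 4-dimensional space, so they cannot be linearly independent.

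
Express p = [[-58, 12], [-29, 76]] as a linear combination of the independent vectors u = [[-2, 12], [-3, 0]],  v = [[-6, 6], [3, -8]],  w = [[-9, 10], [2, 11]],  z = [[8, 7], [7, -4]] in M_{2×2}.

Take coordinate vectors relative to {E₁₁, E₁₂, E₂₁, E₂₂}.
Solve the system with u, v, w, z as columns and p as the right-hand side.
Row-reducing the augmented matrix gives the unique coefficients (α₁, …, α₄) = (1, -2, 4, -4).

p = u - 2v + 4w - 4z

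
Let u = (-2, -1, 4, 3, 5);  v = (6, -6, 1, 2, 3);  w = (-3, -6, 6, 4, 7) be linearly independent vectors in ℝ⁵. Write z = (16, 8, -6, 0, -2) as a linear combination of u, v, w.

z = 4u + 2v - 4w

Solve the system with u, v, w as columns and z as the right-hand side.
Back-substitution yields (c₁, c₂, c₃) = (4, 2, -4).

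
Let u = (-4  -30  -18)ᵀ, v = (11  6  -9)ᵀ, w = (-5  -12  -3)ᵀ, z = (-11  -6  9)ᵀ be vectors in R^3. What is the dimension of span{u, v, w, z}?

2

Apply Gaussian elimination to the matrix whose rows are u, v, w, z.
There are 2 pivot columns, so rank = 2.
(With 4 elements in a 3-dimensional space the rank is at most 3.)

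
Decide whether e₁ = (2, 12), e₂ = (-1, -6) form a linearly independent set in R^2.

One vector is a scalar multiple of another, so the set is dependent.

linearly dependent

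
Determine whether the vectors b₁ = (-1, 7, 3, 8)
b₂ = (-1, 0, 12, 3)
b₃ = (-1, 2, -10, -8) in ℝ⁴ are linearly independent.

Place the vectors as rows of a 3×4 matrix and reduce to echelon form.
The reduction yields 3 nonzero rows, so the rank is 3.
Since rank = 3 (the number of vectors), the set is linearly independent.

linearly independent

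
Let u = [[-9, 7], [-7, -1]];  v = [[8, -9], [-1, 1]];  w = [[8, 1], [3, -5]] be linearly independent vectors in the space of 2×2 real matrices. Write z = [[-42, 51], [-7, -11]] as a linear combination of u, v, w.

Identify each element with its coordinate vector in ℝ⁴ via {E₁₁, E₁₂, E₂₁, E₂₂}.
Since u, v, w are independent, the coefficients expressing z are uniquely determined by a linear system.
The system has the unique solution (a₁, a₂, a₃) = (2, -4, 1).

z = 2u - 4v + w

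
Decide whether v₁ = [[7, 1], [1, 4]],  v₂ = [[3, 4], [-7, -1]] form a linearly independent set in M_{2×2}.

linearly independent

Take coordinates with respect to the standard basis {E₁₁, E₁₂, E₂₁, E₂₂}.
Row-reduce the matrix whose columns are v₁, v₂.
The reduction yields 2 nonzero rows, so the rank is 2.
Since rank = 2 (the number of vectors), the set is linearly independent.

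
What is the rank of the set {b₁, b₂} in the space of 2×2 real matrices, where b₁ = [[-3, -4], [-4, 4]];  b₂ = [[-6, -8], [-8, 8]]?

Pass to coordinate vectors with respect to the basis {E₁₁, E₁₂, E₂₁, E₂₂}.
Put the 4×2 matrix [b₁|b₂] into echelon form.
Exactly 1 pivot survives; hence the rank is 1.

rank 1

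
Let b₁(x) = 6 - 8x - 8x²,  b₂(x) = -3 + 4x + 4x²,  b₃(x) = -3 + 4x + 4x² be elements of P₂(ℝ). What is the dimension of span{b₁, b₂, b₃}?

dim = 1

Pass to coordinate vectors with respect to the basis {1, x, x²}.
Row-reduce the 3×3 matrix with these as rows.
Reduction leaves 1 leading entry, giving rank 1.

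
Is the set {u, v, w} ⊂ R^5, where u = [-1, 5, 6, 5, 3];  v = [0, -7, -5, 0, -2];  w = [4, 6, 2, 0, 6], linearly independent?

linearly independent

Row-reduce the matrix whose columns are u, v, w.
The reduction yields 3 nonzero rows, so the rank is 3.
Since rank = 3 (the number of vectors), the set is linearly independent.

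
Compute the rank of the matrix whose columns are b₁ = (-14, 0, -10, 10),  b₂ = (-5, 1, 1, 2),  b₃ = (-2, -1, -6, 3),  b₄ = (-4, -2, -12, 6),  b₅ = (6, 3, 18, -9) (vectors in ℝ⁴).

2

Form the matrix with b₁, b₂, b₃, b₄, b₅ as columns and reduce.
Reduction leaves 2 leading entries, giving rank 2.
(With 5 elements in a 4-dimensional space the rank is at most 4.)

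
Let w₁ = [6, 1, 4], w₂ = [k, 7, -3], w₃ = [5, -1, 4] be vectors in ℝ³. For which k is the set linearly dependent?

Place the vectors as rows of a 3×3 matrix; dependence ⇔ determinant zero.
The determinant works out to -8*k - 5.
Setting this to zero gives k = -5/8.

k = -5/8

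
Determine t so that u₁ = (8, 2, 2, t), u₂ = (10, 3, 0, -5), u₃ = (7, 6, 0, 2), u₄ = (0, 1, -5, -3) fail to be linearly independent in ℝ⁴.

Place the vectors as rows of a 4×4 matrix; dependence ⇔ determinant zero.
Cofactor expansion gives det = 195*t + 546.
This vanishes exactly when t = -14/5.

t = -14/5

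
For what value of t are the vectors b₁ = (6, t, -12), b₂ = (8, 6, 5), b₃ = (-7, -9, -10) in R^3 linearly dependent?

t = -6

The vectors are dependent exactly when the determinant of the matrix with rows b₁, b₂, b₃ vanishes.
Cofactor expansion gives det = 45*t + 270.
Solving 45*t + 270 = 0 yields t = -6.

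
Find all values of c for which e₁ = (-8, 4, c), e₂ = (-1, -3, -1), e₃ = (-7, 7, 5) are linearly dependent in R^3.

c = 4

Dependence holds iff the 3×3 matrix [e₁ e₂ e₃] is singular.
Cofactor expansion gives det = 112 - 28*c.
Solving 112 - 28*c = 0 yields c = 4.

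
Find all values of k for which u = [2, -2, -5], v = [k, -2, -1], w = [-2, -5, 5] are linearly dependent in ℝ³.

Dependence holds iff the 3×3 matrix [u v w] is singular.
Expanding, det = 35*k - 14.
Setting this to zero gives k = 2/5.

k = 2/5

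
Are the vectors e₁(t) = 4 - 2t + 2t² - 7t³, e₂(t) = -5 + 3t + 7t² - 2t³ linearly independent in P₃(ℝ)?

linearly independent

Write each element as a coordinate vector in ℝ⁴ using {1, t, …, t³}.
Place the vectors as rows of a 2×4 matrix and reduce to echelon form.
The reduction yields 2 nonzero rows, so the rank is 2.
Since rank = 2 (the number of vectors), the set is linearly independent.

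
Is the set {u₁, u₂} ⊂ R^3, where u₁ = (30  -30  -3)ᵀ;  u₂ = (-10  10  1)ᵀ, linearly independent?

linearly dependent

Place the vectors as rows of a 2×3 matrix and reduce to echelon form.
The reduction yields 1 nonzero row, so the rank is 1.
Since rank 1 < 2, the set is linearly dependent.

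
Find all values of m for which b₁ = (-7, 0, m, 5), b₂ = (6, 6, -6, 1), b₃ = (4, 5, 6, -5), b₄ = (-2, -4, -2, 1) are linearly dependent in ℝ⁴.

The vectors are dependent exactly when the determinant of the matrix with rows b₁, b₂, b₃, b₄ vanishes.
Expanding, det = 220 - 60*m.
This vanishes exactly when m = 11/3.

m = 11/3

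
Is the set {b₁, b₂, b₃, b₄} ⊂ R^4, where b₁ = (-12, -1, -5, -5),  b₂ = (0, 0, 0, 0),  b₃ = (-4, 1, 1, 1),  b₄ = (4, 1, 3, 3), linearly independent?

linearly dependent

One of the vectors is the zero vector, so the set is linearly dependent.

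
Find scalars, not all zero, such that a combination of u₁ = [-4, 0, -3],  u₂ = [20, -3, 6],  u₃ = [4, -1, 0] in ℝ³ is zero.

2u₁ + u₂ - 3u₃ = 0

Solve the homogeneous system with u₁, u₂, u₃ as columns by row-reducing the coefficient matrix.
A generator of the null space is (2, 1, -3).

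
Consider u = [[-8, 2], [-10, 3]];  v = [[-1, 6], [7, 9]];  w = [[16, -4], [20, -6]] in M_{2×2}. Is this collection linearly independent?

linearly dependent

Take coordinates with respect to the standard basis {E₁₁, E₁₂, E₂₁, E₂₂}.
Row-reduce the matrix whose columns are u, v, w.
The reduction yields 2 nonzero rows, so the rank is 2.
Since rank 2 < 3, the set is linearly dependent.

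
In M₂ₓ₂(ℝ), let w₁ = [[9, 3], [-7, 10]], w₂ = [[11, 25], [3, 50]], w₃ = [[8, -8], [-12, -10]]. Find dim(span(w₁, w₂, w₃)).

Represent each element by its coordinate vector in ℝ⁴.
Row-reduce the 3×4 matrix with these as rows.
There are 2 pivot columns, so rank = 2.

dim = 2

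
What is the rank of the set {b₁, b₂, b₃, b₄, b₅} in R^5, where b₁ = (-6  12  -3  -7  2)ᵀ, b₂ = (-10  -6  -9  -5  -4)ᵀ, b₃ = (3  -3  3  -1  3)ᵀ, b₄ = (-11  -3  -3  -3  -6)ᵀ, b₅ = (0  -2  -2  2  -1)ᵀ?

5

Row-reduce the 5×5 matrix with these as rows.
Exactly 5 pivots survive; hence the rank is 5.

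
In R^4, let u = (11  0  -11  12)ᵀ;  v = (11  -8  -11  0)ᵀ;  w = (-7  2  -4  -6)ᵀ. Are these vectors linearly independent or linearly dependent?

Row-reduce the matrix whose columns are u, v, w.
The reduction yields 3 nonzero rows, so the rank is 3.
Since rank = 3 (the number of vectors), the set is linearly independent.

linearly independent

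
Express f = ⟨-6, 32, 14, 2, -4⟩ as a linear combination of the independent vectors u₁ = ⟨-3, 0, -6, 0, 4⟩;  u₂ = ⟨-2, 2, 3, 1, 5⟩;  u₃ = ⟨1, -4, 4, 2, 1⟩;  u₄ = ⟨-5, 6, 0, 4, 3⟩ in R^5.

f = -4u₁ + 2u₂ - 4u₃ + 2u₄

Solve the system with u₁, u₂, u₃, u₄ as columns and f as the right-hand side.
The system has the unique solution (a₁, …, a₄) = (-4, 2, -4, 2).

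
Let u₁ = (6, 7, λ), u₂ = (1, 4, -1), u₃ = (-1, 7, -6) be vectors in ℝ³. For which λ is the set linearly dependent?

λ = 53/11

Place the vectors as rows of a 3×3 matrix; dependence ⇔ determinant zero.
Cofactor expansion gives det = 11*λ - 53.
Solving 11*λ - 53 = 0 yields λ = 53/11.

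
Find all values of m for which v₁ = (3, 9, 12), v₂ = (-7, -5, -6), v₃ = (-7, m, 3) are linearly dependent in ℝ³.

The vectors are dependent exactly when the determinant of the matrix with rows v₁, v₂, v₃ vanishes.
The determinant works out to 102 - 66*m.
Setting this to zero gives m = 17/11.

m = 17/11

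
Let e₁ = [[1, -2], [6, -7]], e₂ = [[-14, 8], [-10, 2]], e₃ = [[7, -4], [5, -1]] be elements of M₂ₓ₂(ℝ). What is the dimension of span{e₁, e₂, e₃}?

Represent each element by its coordinate vector in ℝ⁴.
Apply Gaussian elimination to the matrix whose rows are e₁, e₂, e₃.
The echelon form has 2 nonzero rows, so the rank is 2.

dim = 2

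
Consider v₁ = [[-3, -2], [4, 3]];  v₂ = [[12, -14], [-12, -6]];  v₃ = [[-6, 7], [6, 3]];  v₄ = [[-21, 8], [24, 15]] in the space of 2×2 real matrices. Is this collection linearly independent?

linearly dependent

Write each element as a coordinate vector in ℝ⁴ using {E₁₁, E₁₂, E₂₁, E₂₂}.
One vector is a scalar multiple of another, so the set is dependent.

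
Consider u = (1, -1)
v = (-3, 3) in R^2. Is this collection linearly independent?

Row-reduce the matrix whose columns are u, v.
The reduction yields 1 nonzero row, so the rank is 1.
Since rank 1 < 2, the set is linearly dependent.

linearly dependent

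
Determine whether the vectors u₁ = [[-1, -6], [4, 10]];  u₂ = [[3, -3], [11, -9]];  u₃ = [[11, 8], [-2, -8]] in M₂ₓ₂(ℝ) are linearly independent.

Write each element as a coordinate vector in ℝ⁴ using {E₁₁, E₁₂, E₂₁, E₂₂}.
Row-reduce the matrix whose columns are u₁, u₂, u₃.
The reduction yields 3 nonzero rows, so the rank is 3.
Since rank = 3 (the number of vectors), the set is linearly independent.

linearly independent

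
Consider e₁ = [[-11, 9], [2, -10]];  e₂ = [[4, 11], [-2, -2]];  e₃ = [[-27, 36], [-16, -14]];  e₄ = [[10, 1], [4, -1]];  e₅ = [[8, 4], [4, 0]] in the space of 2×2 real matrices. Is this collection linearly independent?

linearly dependent

Write each element as a coordinate vector in ℝ⁴ using {E₁₁, E₁₂, E₂₁, E₂₂}.
There are 5 vectors in a 4-dimensional space, so they cannot be linearly independent.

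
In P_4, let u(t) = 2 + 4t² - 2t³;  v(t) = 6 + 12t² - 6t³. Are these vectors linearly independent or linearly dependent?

Take coordinates with respect to the standard basis {1, t, …, t⁴}.
Place the vectors as rows of a 2×5 matrix and reduce to echelon form.
The reduction yields 1 nonzero row, so the rank is 1.
Since rank 1 < 2, the set is linearly dependent.
Indeed 3u - v = 0.

linearly dependent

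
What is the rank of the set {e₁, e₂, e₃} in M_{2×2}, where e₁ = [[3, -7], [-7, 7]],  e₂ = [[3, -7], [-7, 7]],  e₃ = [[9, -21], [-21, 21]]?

Represent each element by its coordinate vector in ℝ⁴.
Put the 4×3 matrix [e₁|e₂|e₃] into echelon form.
Exactly 1 pivot survives; hence the rank is 1.

1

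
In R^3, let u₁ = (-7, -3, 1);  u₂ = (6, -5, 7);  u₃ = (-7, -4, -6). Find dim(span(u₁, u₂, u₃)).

3

Put the 3×3 matrix [u₁|u₂|u₃] into echelon form.
Reduction leaves 3 leading entries, giving rank 3.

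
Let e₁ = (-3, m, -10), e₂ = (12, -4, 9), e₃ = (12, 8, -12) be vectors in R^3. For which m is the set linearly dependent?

The vectors are dependent exactly when the determinant of the matrix with rows e₁, e₂, e₃ vanishes.
Expanding, det = 252*m - 1368.
Setting this to zero gives m = 38/7.

m = 38/7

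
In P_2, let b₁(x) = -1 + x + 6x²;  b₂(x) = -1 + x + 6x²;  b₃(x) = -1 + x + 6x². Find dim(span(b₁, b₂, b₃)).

dim = 1

Use coordinates relative to {1, x, x²}.
Put the 3×3 matrix [b₁|b₂|b₃] into echelon form.
Reduction leaves 1 leading entry, giving rank 1.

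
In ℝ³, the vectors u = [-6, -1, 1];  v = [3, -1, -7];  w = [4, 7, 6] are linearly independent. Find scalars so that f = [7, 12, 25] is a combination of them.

f = -2u - 3v + w

Solve the system with u, v, w as columns and f as the right-hand side.
Back-substitution yields (α₁, α₂, α₃) = (-2, -3, 1).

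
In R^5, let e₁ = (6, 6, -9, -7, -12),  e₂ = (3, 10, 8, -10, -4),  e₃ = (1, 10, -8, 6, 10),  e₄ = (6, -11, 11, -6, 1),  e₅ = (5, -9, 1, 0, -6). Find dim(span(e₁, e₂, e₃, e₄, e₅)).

Put the 5×5 matrix [e₁|e₂|e₃|e₄|e₅] into echelon form.
Exactly 5 pivots survive; hence the rank is 5.

dim = 5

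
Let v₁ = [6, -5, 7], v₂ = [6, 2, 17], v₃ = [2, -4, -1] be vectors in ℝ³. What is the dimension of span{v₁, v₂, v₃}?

Apply Gaussian elimination to the matrix whose rows are v₁, v₂, v₃.
Exactly 2 pivots survive; hence the rank is 2.

2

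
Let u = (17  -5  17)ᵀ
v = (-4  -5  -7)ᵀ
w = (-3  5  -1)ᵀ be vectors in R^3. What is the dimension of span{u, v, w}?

dim = 2

Apply Gaussian elimination to the matrix whose rows are u, v, w.
There are 2 pivot columns, so rank = 2.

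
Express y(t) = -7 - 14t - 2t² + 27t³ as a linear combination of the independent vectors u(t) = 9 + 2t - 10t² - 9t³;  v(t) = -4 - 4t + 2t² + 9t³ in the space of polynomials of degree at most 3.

Identify each element with its coordinate vector in ℝ⁴ via {1, t, …, t³}.
Since u, v are independent, the coefficients expressing y are uniquely determined by a linear system.
Row-reducing the augmented matrix gives the unique coefficients (α₁, α₂) = (1, 4).

y = u + 4v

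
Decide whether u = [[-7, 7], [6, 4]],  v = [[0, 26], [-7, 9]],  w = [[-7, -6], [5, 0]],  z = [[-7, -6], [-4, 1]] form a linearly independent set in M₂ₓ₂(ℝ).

linearly dependent

Take coordinates with respect to the standard basis {E₁₁, E₁₂, E₂₁, E₂₂}.
Form the 4×4 matrix with these as columns; its determinant is 0.
A zero determinant means the columns are linearly dependent.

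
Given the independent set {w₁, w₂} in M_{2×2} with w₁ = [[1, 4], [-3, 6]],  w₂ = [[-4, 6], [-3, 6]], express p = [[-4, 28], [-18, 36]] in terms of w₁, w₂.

Work in coordinates with respect to the standard basis {E₁₁, E₁₂, E₂₁, E₂₂}.
Set up the augmented matrix [w₁ | w₂ | p] and row-reduce.
Back-substitution yields (α₁, α₂) = (4, 2).

p = 4w₁ + 2w₂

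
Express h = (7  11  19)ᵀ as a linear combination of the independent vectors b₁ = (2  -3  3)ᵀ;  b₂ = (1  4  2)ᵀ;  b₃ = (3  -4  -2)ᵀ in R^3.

h = 3b₁ + 4b₂ - b₃

Solve the system with b₁, b₂, b₃ as columns and h as the right-hand side.
Row-reducing the augmented matrix gives the unique coefficients (α₁, α₂, α₃) = (3, 4, -1).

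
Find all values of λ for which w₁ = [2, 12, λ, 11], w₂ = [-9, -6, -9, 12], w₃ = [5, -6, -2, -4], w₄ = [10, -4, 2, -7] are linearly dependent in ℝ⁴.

λ = 10

Place the vectors as rows of a 4×4 matrix; dependence ⇔ determinant zero.
The determinant works out to 276*λ - 2760.
Solving 276*λ - 2760 = 0 yields λ = 10.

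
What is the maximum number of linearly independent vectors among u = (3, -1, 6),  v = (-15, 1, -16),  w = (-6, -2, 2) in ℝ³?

Put the 3×3 matrix [u|v|w] into echelon form.
Exactly 2 pivots survive; hence the rank is 2.

2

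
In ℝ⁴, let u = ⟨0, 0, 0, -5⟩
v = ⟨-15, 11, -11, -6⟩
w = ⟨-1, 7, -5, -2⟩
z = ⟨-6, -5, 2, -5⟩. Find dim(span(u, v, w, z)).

3

Row-reduce the 4×4 matrix with these as rows.
Reduction leaves 3 leading entries, giving rank 3.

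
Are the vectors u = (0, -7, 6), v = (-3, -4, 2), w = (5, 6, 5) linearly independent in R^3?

linearly independent

Form the 3×3 matrix with these as columns; its determinant is -163.
A nonzero determinant means the columns are linearly independent.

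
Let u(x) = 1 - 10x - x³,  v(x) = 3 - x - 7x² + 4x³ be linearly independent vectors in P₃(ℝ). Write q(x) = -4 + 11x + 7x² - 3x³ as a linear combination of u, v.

Work in coordinates with respect to the standard basis {1, x, …, x³}.
Solve the system with u, v as columns and q as the right-hand side.
Row-reducing the augmented matrix gives the unique coefficients (α₁, α₂) = (-1, -1).

q = -u - v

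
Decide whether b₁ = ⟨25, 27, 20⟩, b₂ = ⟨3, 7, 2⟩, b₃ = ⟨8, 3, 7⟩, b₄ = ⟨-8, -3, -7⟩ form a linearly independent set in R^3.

There are 4 vectors in a 3-dimensional space, so they cannot be linearly independent.

linearly dependent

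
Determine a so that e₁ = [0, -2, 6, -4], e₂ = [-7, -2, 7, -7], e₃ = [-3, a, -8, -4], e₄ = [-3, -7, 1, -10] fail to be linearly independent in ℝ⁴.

a = -4

The set is linearly dependent precisely when det[e₁; e₂; e₃; e₄] = 0.
Cofactor expansion gives det = 350*a + 1400.
Solving 350*a + 1400 = 0 yields a = -4.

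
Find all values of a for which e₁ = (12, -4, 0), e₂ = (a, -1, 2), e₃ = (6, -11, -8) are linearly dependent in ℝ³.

The set is linearly dependent precisely when det[e₁; e₂; e₃] = 0.
The determinant works out to 312 - 32*a.
Solving 312 - 32*a = 0 yields a = 39/4.

a = 39/4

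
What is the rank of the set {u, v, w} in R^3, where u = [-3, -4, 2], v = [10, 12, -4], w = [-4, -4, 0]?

Form the matrix with u, v, w as columns and reduce.
There are 2 pivot columns, so rank = 2.

2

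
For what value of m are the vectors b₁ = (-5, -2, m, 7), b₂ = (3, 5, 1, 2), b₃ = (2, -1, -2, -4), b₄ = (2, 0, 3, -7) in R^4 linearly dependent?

m = -2/5

Dependence holds iff the 4×4 matrix [b₁ b₂ b₃ b₄] is singular.
The determinant works out to 55*m + 22.
Solving 55*m + 22 = 0 yields m = -2/5.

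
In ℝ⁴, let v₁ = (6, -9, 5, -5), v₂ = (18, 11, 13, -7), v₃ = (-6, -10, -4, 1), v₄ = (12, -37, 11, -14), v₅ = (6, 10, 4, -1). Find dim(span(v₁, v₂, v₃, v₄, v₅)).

2

Put the 4×5 matrix [v₁|v₂|v₃|v₄|v₅] into echelon form.
Reduction leaves 2 leading entries, giving rank 2.
(With 5 elements in a 4-dimensional space the rank is at most 4.)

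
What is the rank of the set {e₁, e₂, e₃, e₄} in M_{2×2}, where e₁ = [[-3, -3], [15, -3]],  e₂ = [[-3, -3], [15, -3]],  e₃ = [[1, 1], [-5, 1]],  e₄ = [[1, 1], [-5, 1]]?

Use coordinates relative to {E₁₁, E₁₂, E₂₁, E₂₂}.
Put the 4×4 matrix [e₁|e₂|e₃|e₄] into echelon form.
There is 1 pivot column, so rank = 1.

1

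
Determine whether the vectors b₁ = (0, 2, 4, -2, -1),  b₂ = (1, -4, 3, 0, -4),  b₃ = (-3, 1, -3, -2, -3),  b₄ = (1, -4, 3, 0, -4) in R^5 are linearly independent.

linearly dependent

Two of the vectors are equal, giving an immediate dependence.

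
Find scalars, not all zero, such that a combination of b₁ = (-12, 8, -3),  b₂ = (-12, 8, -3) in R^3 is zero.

b₁ - b₂ = 0

Write the vectors as columns of a matrix and find a nonzero vector in its null space.
The free variable yields coefficients (1, -1) (any nonzero multiple also works).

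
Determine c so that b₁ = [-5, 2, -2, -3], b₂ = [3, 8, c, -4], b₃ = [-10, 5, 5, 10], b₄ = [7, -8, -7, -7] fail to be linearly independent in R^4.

c = 43/8

The set is linearly dependent precisely when det[b₁; b₂; b₃; b₄] = 0.
Cofactor expansion gives det = 360*c - 1935.
Setting this to zero gives c = 43/8.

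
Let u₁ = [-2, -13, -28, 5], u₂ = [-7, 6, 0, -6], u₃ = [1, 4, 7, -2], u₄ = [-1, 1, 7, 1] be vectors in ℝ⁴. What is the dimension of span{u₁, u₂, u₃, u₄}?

Row-reduce the 4×4 matrix with these as rows.
There are 3 pivot columns, so rank = 3.

3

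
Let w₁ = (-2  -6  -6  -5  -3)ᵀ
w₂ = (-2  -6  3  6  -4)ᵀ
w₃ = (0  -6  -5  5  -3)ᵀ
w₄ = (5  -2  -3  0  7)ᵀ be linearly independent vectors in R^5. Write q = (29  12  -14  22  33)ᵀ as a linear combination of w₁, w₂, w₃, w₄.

Set up the augmented matrix [w₁ | w₂ | w₃ | w₄ | q] and row-reduce.
Back-substitution yields (a₁, …, a₄) = (-4, -3, 4, 3).

q = -4w₁ - 3w₂ + 4w₃ + 3w₄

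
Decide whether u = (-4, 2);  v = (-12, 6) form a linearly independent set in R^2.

linearly dependent

The matrix [u|v] has determinant 0.
A zero determinant means the columns are linearly dependent.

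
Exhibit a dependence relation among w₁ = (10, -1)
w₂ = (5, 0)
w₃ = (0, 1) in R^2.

w₁ - 2w₂ + w₃ = 0

Row-reduce the matrix with w₁, w₂, w₃ as columns; the null space gives the coefficients.
A generator of the null space is (1, -2, 1).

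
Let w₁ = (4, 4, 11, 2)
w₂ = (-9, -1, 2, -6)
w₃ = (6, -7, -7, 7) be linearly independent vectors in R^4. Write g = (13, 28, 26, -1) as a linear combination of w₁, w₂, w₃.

g = w₁ - 3w₂ - 3w₃

Set up the augmented matrix [w₁ | w₂ | w₃ | g] and row-reduce.
Row-reducing the augmented matrix gives the unique coefficients (α₁, α₂, α₃) = (1, -3, -3).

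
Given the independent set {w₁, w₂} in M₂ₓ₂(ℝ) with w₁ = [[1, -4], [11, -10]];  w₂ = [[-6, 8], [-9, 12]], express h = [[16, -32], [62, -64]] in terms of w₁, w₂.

h = 4w₁ - 2w₂

Identify each element with its coordinate vector in ℝ⁴ via {E₁₁, E₁₂, E₂₁, E₂₂}.
Since w₁, w₂ are independent, the coefficients expressing h are uniquely determined by a linear system.
The system has the unique solution (a₁, a₂) = (4, -2).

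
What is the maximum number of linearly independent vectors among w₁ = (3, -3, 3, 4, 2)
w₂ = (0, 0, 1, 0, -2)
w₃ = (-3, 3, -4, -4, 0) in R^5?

2

Put the 5×3 matrix [w₁|w₂|w₃] into echelon form.
The echelon form has 2 nonzero rows, so the rank is 2.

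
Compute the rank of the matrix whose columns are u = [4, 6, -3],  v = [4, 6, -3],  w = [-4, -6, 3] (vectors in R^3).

Put the 3×3 matrix [u|v|w] into echelon form.
There is 1 pivot column, so rank = 1.

rank 1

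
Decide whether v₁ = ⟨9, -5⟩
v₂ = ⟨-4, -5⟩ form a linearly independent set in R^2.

linearly independent

Place the vectors as rows of a 2×2 matrix and reduce to echelon form.
The reduction yields 2 nonzero rows, so the rank is 2.
Since rank = 2 (the number of vectors), the set is linearly independent.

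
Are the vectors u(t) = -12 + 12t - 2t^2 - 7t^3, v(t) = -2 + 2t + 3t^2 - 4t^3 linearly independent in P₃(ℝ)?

linearly independent

Write each element as a coordinate vector in ℝ⁴ using {1, t, …, t^3}.
Place the vectors as rows of a 2×4 matrix and reduce to echelon form.
The reduction yields 2 nonzero rows, so the rank is 2.
Since rank = 2 (the number of vectors), the set is linearly independent.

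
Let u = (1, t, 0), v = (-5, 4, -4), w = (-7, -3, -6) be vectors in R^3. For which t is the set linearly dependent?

t = -18

The vectors are dependent exactly when the determinant of the matrix with rows u, v, w vanishes.
Expanding, det = -2*t - 36.
Solving -2*t - 36 = 0 yields t = -18.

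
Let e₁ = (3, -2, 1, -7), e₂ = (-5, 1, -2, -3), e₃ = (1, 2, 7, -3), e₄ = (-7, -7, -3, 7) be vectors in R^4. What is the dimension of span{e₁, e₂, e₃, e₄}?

dim = 4

Form the matrix with e₁, e₂, e₃, e₄ as columns and reduce.
There are 4 pivot columns, so rank = 4.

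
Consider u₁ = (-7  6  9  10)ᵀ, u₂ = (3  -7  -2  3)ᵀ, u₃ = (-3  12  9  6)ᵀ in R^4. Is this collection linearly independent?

Row-reduce the matrix whose columns are u₁, u₂, u₃.
The reduction yields 3 nonzero rows, so the rank is 3.
Since rank = 3 (the number of vectors), the set is linearly independent.

linearly independent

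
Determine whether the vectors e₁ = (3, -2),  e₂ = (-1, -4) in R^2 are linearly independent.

linearly independent

Row-reduce the matrix whose columns are e₁, e₂.
The reduction yields 2 nonzero rows, so the rank is 2.
Since rank = 2 (the number of vectors), the set is linearly independent.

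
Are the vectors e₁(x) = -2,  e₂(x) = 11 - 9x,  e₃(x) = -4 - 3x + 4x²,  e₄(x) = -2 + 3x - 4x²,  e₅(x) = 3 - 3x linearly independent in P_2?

linearly dependent

Take coordinates with respect to the standard basis {1, x, x²}.
There are 5 vectors in a 3-dimensional space, so they cannot be linearly independent.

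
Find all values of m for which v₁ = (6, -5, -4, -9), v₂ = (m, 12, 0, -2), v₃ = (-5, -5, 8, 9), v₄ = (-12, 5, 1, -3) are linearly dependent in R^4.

m = -49/3

Place the vectors as rows of a 4×4 matrix; dependence ⇔ determinant zero.
Cofactor expansion gives det = -450*m - 7350.
Solving -450*m - 7350 = 0 yields m = -49/3.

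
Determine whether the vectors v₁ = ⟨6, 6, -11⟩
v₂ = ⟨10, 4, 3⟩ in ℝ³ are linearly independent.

Row-reduce the matrix whose columns are v₁, v₂.
The reduction yields 2 nonzero rows, so the rank is 2.
Since rank = 2 (the number of vectors), the set is linearly independent.

linearly independent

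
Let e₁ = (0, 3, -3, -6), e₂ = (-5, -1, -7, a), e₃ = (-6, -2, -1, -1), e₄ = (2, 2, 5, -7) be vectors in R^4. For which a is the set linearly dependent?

a = 19/9

Dependence holds iff the 4×4 matrix [e₁ e₂ e₃ e₄] is singular.
Cofactor expansion gives det = 108*a - 228.
Solving 108*a - 228 = 0 yields a = 19/9.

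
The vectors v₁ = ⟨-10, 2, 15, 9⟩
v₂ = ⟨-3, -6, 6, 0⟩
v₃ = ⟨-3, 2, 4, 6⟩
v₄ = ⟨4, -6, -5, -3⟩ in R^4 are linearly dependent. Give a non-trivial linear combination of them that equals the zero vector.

v₁ - v₂ - v₃ + v₄ = 0

Solve the homogeneous system with v₁, v₂, v₃, v₄ as columns by row-reducing the coefficient matrix.
One solution (up to scaling) is (1, -1, -1, 1).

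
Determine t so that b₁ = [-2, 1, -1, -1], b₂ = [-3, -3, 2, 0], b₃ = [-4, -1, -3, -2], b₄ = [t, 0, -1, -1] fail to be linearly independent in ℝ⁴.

t = -7/3

Place the vectors as rows of a 4×4 matrix; dependence ⇔ determinant zero.
Cofactor expansion gives det = 9*t + 21.
Setting this to zero gives t = -7/3.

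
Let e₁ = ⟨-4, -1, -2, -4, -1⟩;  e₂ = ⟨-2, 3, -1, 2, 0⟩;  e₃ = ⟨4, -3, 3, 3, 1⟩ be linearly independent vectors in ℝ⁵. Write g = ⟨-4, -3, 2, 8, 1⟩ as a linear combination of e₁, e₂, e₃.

g = 3e₁ + 4e₂ + 4e₃

Set up the augmented matrix [e₁ | e₂ | e₃ | g] and row-reduce.
Row-reducing the augmented matrix gives the unique coefficients (c₁, c₂, c₃) = (3, 4, 4).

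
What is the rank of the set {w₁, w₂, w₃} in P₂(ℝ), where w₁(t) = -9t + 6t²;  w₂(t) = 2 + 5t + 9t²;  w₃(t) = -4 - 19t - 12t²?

Pass to coordinate vectors with respect to the basis {1, t, t²}.
Form the matrix with w₁, w₂, w₃ as columns and reduce.
There are 2 pivot columns, so rank = 2.

rank 2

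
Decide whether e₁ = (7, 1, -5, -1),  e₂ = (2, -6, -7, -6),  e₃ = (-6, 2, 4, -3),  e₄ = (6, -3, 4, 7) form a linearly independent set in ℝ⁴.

Place the vectors as rows of a 4×4 matrix and reduce to echelon form.
The reduction yields 4 nonzero rows, so the rank is 4.
Since rank = 4 (the number of vectors), the set is linearly independent.

linearly independent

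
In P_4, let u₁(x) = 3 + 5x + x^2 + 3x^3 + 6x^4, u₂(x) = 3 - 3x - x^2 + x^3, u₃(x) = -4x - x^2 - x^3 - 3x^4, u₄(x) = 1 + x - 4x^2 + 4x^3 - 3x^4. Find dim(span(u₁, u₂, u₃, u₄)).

Use coordinates relative to {1, x, …, x^4}.
Form the matrix with u₁, u₂, u₃, u₄ as columns and reduce.
Exactly 3 pivots survive; hence the rank is 3.

3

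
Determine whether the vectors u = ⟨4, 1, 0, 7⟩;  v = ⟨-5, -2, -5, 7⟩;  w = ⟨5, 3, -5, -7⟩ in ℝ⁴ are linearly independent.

Row-reduce the matrix whose columns are u, v, w.
The reduction yields 3 nonzero rows, so the rank is 3.
Since rank = 3 (the number of vectors), the set is linearly independent.

linearly independent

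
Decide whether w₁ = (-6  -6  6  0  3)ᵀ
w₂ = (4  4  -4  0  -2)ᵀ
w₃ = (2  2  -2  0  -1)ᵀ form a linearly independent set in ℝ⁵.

linearly dependent

Row-reduce the matrix whose columns are w₁, w₂, w₃.
The reduction yields 1 nonzero row, so the rank is 1.
Since rank 1 < 3, the set is linearly dependent.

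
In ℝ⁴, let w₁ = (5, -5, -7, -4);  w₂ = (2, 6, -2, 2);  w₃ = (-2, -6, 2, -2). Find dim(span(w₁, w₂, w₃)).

dim = 2

Row-reduce the 3×4 matrix with these as rows.
The echelon form has 2 nonzero rows, so the rank is 2.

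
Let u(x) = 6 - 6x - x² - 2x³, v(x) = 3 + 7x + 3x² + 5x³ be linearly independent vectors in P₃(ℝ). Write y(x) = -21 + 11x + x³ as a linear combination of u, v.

Take coordinate vectors relative to {1, x, …, x³}.
Write y = a₁u + a₂v and equate components.
Row-reducing the augmented matrix gives the unique coefficients (a₁, a₂) = (-3, -1).

y = -3u - v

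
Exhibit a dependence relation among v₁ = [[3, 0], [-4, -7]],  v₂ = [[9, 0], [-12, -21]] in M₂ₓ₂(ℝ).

3v₁ - v₂ = 0

Write each element as a vector in ℝ⁴ using {E₁₁, E₁₂, E₂₁, E₂₂}.
Row-reduce the matrix with v₁, v₂ as columns; the null space gives the coefficients.
One solution (up to scaling) is (3, -1).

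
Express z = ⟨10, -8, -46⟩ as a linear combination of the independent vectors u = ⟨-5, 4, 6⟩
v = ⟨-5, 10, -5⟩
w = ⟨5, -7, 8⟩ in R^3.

z = -4u - 2v - 4w

Set up the augmented matrix [u | v | w | z] and row-reduce.
The system has the unique solution (α₁, α₂, α₃) = (-4, -2, -4).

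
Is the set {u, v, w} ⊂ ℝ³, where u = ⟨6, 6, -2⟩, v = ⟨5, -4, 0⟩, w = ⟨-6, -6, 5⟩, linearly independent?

linearly independent

Row-reduce the matrix whose columns are u, v, w.
The reduction yields 3 nonzero rows, so the rank is 3.
Since rank = 3 (the number of vectors), the set is linearly independent.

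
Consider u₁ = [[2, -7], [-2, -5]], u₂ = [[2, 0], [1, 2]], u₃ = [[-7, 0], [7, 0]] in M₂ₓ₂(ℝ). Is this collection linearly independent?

linearly independent

Take coordinates with respect to the standard basis {E₁₁, E₁₂, E₂₁, E₂₂}.
Row-reduce the matrix whose columns are u₁, u₂, u₃.
The reduction yields 3 nonzero rows, so the rank is 3.
Since rank = 3 (the number of vectors), the set is linearly independent.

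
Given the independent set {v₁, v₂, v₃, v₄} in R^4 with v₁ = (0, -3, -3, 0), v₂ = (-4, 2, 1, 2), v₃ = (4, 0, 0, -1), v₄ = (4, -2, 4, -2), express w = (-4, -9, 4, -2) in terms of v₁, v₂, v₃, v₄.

Set up the augmented matrix [v₁ | v₂ | v₃ | v₄ | w] and row-reduce.
The system has the unique solution (α₁, …, α₄) = (1, -1, -4, 2).

w = v₁ - v₂ - 4v₃ + 2v₄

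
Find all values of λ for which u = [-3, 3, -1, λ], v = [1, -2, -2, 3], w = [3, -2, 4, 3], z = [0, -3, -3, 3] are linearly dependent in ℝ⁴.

λ = -14/3

Dependence holds iff the 4×4 matrix [u v w z] is singular.
The determinant works out to -18*λ - 84.
Solving -18*λ - 84 = 0 yields λ = -14/3.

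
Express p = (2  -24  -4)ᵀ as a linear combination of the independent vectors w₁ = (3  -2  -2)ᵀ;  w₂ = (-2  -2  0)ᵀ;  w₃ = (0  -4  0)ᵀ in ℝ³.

Write p = a₁w₁ + … + a₃w₃ and equate components.
The system has the unique solution (a₁, a₂, a₃) = (2, 2, 4).

p = 2w₁ + 2w₂ + 4w₃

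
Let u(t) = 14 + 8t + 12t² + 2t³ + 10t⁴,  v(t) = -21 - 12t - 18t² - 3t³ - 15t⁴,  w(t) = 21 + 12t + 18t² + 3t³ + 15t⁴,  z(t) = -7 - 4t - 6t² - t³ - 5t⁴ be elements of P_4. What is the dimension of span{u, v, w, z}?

1

Pass to coordinate vectors with respect to the basis {1, t, …, t⁴}.
Row-reduce the 4×5 matrix with these as rows.
Reduction leaves 1 leading entry, giving rank 1.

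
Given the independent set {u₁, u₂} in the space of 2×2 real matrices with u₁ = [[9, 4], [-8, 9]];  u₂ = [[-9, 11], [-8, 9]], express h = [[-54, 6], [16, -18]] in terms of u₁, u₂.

Take coordinate vectors relative to {E₁₁, E₁₂, E₂₁, E₂₂}.
Since u₁, u₂ are independent, the coefficients expressing h are uniquely determined by a linear system.
The system has the unique solution (α₁, α₂) = (-4, 2).

h = -4u₁ + 2u₂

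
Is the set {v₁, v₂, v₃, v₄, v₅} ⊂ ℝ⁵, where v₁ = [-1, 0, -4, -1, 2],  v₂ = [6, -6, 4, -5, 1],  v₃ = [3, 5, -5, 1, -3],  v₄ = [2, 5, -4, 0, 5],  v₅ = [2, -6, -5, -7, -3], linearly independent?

Form the 5×5 matrix with these as columns; its determinant is -3580.
A nonzero determinant means the columns are linearly independent.

linearly independent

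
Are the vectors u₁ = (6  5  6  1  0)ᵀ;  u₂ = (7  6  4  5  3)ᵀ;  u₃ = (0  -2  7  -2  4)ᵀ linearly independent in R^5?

Place the vectors as rows of a 3×5 matrix and reduce to echelon form.
The reduction yields 3 nonzero rows, so the rank is 3.
Since rank = 3 (the number of vectors), the set is linearly independent.

linearly independent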